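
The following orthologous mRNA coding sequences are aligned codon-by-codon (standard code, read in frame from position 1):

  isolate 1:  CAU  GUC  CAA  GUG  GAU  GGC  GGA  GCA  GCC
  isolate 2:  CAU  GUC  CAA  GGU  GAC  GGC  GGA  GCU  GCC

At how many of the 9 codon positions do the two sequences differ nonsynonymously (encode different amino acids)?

1

Codon 1: CAU His / CAU His — identical.
Codon 2: GUC Val / GUC Val — identical.
Codon 3: CAA Gln / CAA Gln — identical.
Codon 4: GUG Val / GGU Gly — nonsynonymous.
Codon 5: GAU Asp / GAC Asp — synonymous.
Codon 6: GGC Gly / GGC Gly — identical.
Codon 7: GGA Gly / GGA Gly — identical.
Codon 8: GCA Ala / GCU Ala — synonymous.
Codon 9: GCC Ala / GCC Ala — identical.
Nonsynonymous differences: 1.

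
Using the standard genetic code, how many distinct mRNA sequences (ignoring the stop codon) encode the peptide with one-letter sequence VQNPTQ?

Val: 4 codons.
Gln: 2 codons.
Asn: 2 codons.
Pro: 4 codons.
Thr: 4 codons.
Gln: 2 codons.
4 × 2 × 2 × 4 × 4 × 2 = 512.

512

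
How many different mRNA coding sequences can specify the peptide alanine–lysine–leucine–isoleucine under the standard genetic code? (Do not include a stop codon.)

Ala: 4 codons.
Lys: 2 codons.
Leu: 6 codons.
Ile: 3 codons.
4 × 2 × 6 × 3 = 144.

144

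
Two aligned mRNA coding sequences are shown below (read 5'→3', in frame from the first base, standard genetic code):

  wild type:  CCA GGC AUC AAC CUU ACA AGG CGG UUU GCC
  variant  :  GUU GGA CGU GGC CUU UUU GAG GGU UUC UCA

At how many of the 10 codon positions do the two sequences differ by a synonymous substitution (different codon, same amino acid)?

2

Codon 1: CCA Pro / GUU Val — nonsynonymous.
Codon 2: GGC Gly / GGA Gly — synonymous.
Codon 3: AUC Ile / CGU Arg — nonsynonymous.
Codon 4: AAC Asn / GGC Gly — nonsynonymous.
Codon 5: CUU Leu / CUU Leu — identical.
Codon 6: ACA Thr / UUU Phe — nonsynonymous.
Codon 7: AGG Arg / GAG Glu — nonsynonymous.
Codon 8: CGG Arg / GGU Gly — nonsynonymous.
Codon 9: UUU Phe / UUC Phe — synonymous.
Codon 10: GCC Ala / UCA Ser — nonsynonymous.
Synonymous differences: 2.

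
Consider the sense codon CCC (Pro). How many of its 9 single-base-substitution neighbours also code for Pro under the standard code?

3

Position 1: none → 0 synonymous.
Position 2: none → 0 synonymous.
Position 3: CCU, CCA, CCG → 3 synonymous.
Total: 0 + 0 + 3 = 3.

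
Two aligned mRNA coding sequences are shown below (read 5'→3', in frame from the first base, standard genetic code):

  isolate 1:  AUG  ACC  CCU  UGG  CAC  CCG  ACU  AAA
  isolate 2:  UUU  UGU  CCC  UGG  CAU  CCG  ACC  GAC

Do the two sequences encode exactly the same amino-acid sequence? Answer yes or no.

Codon 1: AUG Met / UUU Phe — nonsynonymous.
Codon 2: ACC Thr / UGU Cys — nonsynonymous.
Codon 3: CCU Pro / CCC Pro — synonymous.
Codon 4: UGG Trp / UGG Trp — identical.
Codon 5: CAC His / CAU His — synonymous.
Codon 6: CCG Pro / CCG Pro — identical.
Codon 7: ACU Thr / ACC Thr — synonymous.
Codon 8: AAA Lys / GAC Asp — nonsynonymous.
Nonsynonymous differences: 3 → different protein.

no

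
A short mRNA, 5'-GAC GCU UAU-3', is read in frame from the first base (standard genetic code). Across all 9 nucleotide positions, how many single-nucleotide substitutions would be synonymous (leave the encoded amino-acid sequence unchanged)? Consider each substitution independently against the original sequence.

5

Codon 1 (GAC, Asp): 1 synonymous substitution.
Codon 2 (GCU, Ala): 3 synonymous substitutions.
Codon 3 (UAU, Tyr): 1 synonymous substitution.
Total: 1 + 3 + 1 = 5.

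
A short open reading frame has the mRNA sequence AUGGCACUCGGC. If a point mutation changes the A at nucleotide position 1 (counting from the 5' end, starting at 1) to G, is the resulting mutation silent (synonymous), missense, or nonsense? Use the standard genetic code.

Position 1 falls in codon 1: AUG → Met.
After the substitution the codon is GUG → Val.
Met ≠ Val, so this is a missense mutation.

missense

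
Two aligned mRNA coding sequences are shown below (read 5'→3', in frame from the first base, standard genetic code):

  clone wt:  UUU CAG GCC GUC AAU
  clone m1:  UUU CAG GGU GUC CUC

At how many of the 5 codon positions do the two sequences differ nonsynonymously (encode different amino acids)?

Codon 1: UUU Phe / UUU Phe — identical.
Codon 2: CAG Gln / CAG Gln — identical.
Codon 3: GCC Ala / GGU Gly — nonsynonymous.
Codon 4: GUC Val / GUC Val — identical.
Codon 5: AAU Asn / CUC Leu — nonsynonymous.
Nonsynonymous differences: 2.

2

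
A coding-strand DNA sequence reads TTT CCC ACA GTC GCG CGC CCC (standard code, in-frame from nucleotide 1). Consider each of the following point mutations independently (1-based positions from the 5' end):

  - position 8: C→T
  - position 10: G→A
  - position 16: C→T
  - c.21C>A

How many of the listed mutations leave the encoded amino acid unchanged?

1

Codon 3: ACA (Thr) → ATA (Ile) — missense.
Codon 4: GTC (Val) → ATC (Ile) — missense.
Codon 6: CGC (Arg) → TGC (Cys) — missense.
Codon 7: CCC (Pro) → CCA (Pro) — synonymous.
Synonymous: 1 of 4.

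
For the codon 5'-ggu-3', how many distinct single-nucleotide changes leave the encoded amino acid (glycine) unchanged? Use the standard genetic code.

Position 1: none → 0 synonymous.
Position 2: none → 0 synonymous.
Position 3: GGC, GGA, GGG → 3 synonymous.
Total: 0 + 0 + 3 = 3.

3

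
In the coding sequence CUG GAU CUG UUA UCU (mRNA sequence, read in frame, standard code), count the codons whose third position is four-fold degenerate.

Codon 1 CUG (Leu): third position 4-fold.
Codon 2 GAU (Asp): third position 2-fold.
Codon 3 CUG (Leu): third position 4-fold.
Codon 4 UUA (Leu): third position 2-fold.
Codon 5 UCU (Ser): third position 4-fold.
Four-fold degenerate third positions: 3.

3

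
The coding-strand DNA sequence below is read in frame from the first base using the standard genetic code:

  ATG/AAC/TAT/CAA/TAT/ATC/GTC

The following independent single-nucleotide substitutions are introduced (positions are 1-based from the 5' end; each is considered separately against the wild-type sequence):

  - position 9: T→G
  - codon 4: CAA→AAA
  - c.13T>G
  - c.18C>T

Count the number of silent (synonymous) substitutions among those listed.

1

Codon 3: TAT (Tyr) → TAG (Stop) — nonsense.
Codon 4: CAA (Gln) → AAA (Lys) — missense.
Codon 5: TAT (Tyr) → GAT (Asp) — missense.
Codon 6: ATC (Ile) → ATT (Ile) — synonymous.
Synonymous: 1 of 4.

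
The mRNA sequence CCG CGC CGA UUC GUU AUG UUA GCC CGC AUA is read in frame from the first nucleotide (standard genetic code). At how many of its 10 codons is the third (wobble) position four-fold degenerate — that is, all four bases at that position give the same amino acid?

Codon 1 CCG (Pro): third position 4-fold.
Codon 2 CGC (Arg): third position 4-fold.
Codon 3 CGA (Arg): third position 4-fold.
Codon 4 UUC (Phe): third position 2-fold.
Codon 5 GUU (Val): third position 4-fold.
Codon 6 AUG (Met): third position 1-fold.
Codon 7 UUA (Leu): third position 2-fold.
Codon 8 GCC (Ala): third position 4-fold.
Codon 9 CGC (Arg): third position 4-fold.
Codon 10 AUA (Ile): third position 3-fold.
Four-fold degenerate third positions: 6.

6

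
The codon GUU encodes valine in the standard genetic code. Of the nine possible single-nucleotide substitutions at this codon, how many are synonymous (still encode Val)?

3

Position 1: none → 0 synonymous.
Position 2: none → 0 synonymous.
Position 3: GUC, GUA, GUG → 3 synonymous.
Total: 0 + 0 + 3 = 3.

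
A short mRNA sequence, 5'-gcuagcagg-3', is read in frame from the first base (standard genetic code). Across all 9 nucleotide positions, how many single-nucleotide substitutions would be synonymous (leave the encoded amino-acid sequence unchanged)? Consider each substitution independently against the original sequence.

6

Codon 1 (GCU, Ala): 3 synonymous substitutions.
Codon 2 (AGC, Ser): 1 synonymous substitution.
Codon 3 (AGG, Arg): 2 synonymous substitutions.
Total: 3 + 1 + 2 = 6.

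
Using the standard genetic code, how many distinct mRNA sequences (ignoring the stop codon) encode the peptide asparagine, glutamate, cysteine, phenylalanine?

16

Asn: 2 codons.
Glu: 2 codons.
Cys: 2 codons.
Phe: 2 codons.
2 × 2 × 2 × 2 = 16.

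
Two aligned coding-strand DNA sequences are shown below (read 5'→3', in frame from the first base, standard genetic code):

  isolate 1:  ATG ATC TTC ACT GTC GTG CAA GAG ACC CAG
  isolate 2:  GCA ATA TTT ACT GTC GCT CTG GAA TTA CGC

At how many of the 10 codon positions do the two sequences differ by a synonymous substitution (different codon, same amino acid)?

Codon 1: ATG Met / GCA Ala — nonsynonymous.
Codon 2: ATC Ile / ATA Ile — synonymous.
Codon 3: TTC Phe / TTT Phe — synonymous.
Codon 4: ACT Thr / ACT Thr — identical.
Codon 5: GTC Val / GTC Val — identical.
Codon 6: GTG Val / GCT Ala — nonsynonymous.
Codon 7: CAA Gln / CTG Leu — nonsynonymous.
Codon 8: GAG Glu / GAA Glu — synonymous.
Codon 9: ACC Thr / TTA Leu — nonsynonymous.
Codon 10: CAG Gln / CGC Arg — nonsynonymous.
Synonymous differences: 3.

3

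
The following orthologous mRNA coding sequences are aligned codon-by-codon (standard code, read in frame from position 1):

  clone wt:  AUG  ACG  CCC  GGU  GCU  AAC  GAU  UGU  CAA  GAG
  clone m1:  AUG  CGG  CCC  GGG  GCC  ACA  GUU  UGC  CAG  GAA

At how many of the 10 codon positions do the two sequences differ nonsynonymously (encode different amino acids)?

Codon 1: AUG Met / AUG Met — identical.
Codon 2: ACG Thr / CGG Arg — nonsynonymous.
Codon 3: CCC Pro / CCC Pro — identical.
Codon 4: GGU Gly / GGG Gly — synonymous.
Codon 5: GCU Ala / GCC Ala — synonymous.
Codon 6: AAC Asn / ACA Thr — nonsynonymous.
Codon 7: GAU Asp / GUU Val — nonsynonymous.
Codon 8: UGU Cys / UGC Cys — synonymous.
Codon 9: CAA Gln / CAG Gln — synonymous.
Codon 10: GAG Glu / GAA Glu — synonymous.
Nonsynonymous differences: 3.

3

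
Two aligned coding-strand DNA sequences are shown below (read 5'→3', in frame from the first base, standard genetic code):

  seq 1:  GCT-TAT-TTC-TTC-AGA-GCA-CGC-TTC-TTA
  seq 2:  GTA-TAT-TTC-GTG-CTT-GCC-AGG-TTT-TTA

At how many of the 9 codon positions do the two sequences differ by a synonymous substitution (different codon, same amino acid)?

3

Codon 1: GCT Ala / GTA Val — nonsynonymous.
Codon 2: TAT Tyr / TAT Tyr — identical.
Codon 3: TTC Phe / TTC Phe — identical.
Codon 4: TTC Phe / GTG Val — nonsynonymous.
Codon 5: AGA Arg / CTT Leu — nonsynonymous.
Codon 6: GCA Ala / GCC Ala — synonymous.
Codon 7: CGC Arg / AGG Arg — synonymous.
Codon 8: TTC Phe / TTT Phe — synonymous.
Codon 9: TTA Leu / TTA Leu — identical.
Synonymous differences: 3.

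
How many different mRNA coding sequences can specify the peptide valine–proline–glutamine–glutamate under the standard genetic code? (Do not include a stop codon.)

Val: 4 codons.
Pro: 4 codons.
Gln: 2 codons.
Glu: 2 codons.
4 × 4 × 2 × 2 = 64.

64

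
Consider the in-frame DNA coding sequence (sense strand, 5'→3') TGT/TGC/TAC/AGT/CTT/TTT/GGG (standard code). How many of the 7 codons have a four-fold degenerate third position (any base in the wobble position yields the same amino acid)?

2

Codon 1 TGT (Cys): third position 2-fold.
Codon 2 TGC (Cys): third position 2-fold.
Codon 3 TAC (Tyr): third position 2-fold.
Codon 4 AGT (Ser): third position 2-fold.
Codon 5 CTT (Leu): third position 4-fold.
Codon 6 TTT (Phe): third position 2-fold.
Codon 7 GGG (Gly): third position 4-fold.
Four-fold degenerate third positions: 2.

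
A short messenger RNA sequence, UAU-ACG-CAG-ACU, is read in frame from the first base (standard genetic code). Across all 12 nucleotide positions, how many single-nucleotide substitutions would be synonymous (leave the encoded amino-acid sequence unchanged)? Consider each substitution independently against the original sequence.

Codon 1 (UAU, Tyr): 1 synonymous substitution.
Codon 2 (ACG, Thr): 3 synonymous substitutions.
Codon 3 (CAG, Gln): 1 synonymous substitution.
Codon 4 (ACU, Thr): 3 synonymous substitutions.
Total: 1 + 3 + 1 + 3 = 8.

8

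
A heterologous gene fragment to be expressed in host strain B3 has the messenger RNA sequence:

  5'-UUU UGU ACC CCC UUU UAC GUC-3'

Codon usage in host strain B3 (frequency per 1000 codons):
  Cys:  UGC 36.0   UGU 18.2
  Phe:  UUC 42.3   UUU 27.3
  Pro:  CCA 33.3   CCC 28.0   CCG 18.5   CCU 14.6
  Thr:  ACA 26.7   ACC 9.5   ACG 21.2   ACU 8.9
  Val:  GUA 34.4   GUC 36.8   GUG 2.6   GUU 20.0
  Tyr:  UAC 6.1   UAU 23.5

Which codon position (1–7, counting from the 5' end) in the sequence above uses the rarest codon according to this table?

6

Codon 1 UUU (Phe): 27.3 per 1000.
Codon 2 UGU (Cys): 18.2 per 1000.
Codon 3 ACC (Thr): 9.5 per 1000.
Codon 4 CCC (Pro): 28.0 per 1000.
Codon 5 UUU (Phe): 27.3 per 1000.
Codon 6 UAC (Tyr): 6.1 per 1000.
Codon 7 GUC (Val): 36.8 per 1000.
Lowest frequency is 6.1 at codon 6.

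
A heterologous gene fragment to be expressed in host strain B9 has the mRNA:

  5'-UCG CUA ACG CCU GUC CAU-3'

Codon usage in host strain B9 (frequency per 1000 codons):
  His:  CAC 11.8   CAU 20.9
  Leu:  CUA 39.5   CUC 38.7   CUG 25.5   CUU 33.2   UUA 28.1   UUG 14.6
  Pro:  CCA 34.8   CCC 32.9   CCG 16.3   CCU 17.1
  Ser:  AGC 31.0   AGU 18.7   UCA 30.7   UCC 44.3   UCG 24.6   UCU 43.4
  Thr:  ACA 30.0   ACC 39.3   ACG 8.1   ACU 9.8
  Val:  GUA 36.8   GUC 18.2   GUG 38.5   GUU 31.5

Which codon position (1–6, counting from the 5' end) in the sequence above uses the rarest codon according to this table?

Codon 1 UCG (Ser): 24.6 per 1000.
Codon 2 CUA (Leu): 39.5 per 1000.
Codon 3 ACG (Thr): 8.1 per 1000.
Codon 4 CCU (Pro): 17.1 per 1000.
Codon 5 GUC (Val): 18.2 per 1000.
Codon 6 CAU (His): 20.9 per 1000.
Lowest frequency is 8.1 at codon 3.

3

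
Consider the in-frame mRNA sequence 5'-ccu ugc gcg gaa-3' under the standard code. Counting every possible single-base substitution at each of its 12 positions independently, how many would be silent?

8

Codon 1 (CCU, Pro): 3 synonymous substitutions.
Codon 2 (UGC, Cys): 1 synonymous substitution.
Codon 3 (GCG, Ala): 3 synonymous substitutions.
Codon 4 (GAA, Glu): 1 synonymous substitution.
Total: 3 + 1 + 3 + 1 = 8.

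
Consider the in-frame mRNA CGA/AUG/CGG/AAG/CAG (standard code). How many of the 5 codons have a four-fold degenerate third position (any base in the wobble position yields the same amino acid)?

Codon 1 CGA (Arg): third position 4-fold.
Codon 2 AUG (Met): third position 1-fold.
Codon 3 CGG (Arg): third position 4-fold.
Codon 4 AAG (Lys): third position 2-fold.
Codon 5 CAG (Gln): third position 2-fold.
Four-fold degenerate third positions: 2.

2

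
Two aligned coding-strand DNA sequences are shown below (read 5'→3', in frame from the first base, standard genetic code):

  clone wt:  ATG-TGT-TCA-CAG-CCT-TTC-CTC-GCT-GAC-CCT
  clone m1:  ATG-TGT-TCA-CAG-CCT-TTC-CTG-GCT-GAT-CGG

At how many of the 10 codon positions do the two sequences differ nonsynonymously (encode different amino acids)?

Codon 1: ATG Met / ATG Met — identical.
Codon 2: TGT Cys / TGT Cys — identical.
Codon 3: TCA Ser / TCA Ser — identical.
Codon 4: CAG Gln / CAG Gln — identical.
Codon 5: CCT Pro / CCT Pro — identical.
Codon 6: TTC Phe / TTC Phe — identical.
Codon 7: CTC Leu / CTG Leu — synonymous.
Codon 8: GCT Ala / GCT Ala — identical.
Codon 9: GAC Asp / GAT Asp — synonymous.
Codon 10: CCT Pro / CGG Arg — nonsynonymous.
Nonsynonymous differences: 1.

1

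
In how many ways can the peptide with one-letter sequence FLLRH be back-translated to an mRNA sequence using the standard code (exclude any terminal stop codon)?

864

Phe: 2 codons.
Leu: 6 codons.
Leu: 6 codons.
Arg: 6 codons.
His: 2 codons.
2 × 6 × 6 × 6 × 2 = 864.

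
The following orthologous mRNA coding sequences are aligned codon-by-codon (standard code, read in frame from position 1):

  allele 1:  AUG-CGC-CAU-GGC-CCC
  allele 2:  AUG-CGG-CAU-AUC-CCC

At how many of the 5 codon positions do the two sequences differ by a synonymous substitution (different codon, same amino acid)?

Codon 1: AUG Met / AUG Met — identical.
Codon 2: CGC Arg / CGG Arg — synonymous.
Codon 3: CAU His / CAU His — identical.
Codon 4: GGC Gly / AUC Ile — nonsynonymous.
Codon 5: CCC Pro / CCC Pro — identical.
Synonymous differences: 1.

1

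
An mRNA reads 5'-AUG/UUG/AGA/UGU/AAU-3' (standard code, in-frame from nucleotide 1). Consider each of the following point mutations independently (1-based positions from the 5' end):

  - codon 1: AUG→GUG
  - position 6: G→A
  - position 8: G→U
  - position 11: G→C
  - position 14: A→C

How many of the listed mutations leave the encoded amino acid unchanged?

1

Codon 1: AUG (Met) → GUG (Val) — missense.
Codon 2: UUG (Leu) → UUA (Leu) — synonymous.
Codon 3: AGA (Arg) → AUA (Ile) — missense.
Codon 4: UGU (Cys) → UCU (Ser) — missense.
Codon 5: AAU (Asn) → ACU (Thr) — missense.
Synonymous: 1 of 5.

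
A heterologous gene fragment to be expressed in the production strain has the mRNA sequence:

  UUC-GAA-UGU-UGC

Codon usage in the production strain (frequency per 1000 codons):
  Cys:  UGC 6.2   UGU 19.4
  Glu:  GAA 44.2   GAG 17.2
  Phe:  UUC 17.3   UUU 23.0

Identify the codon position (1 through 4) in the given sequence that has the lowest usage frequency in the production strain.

Codon 1 UUC (Phe): 17.3 per 1000.
Codon 2 GAA (Glu): 44.2 per 1000.
Codon 3 UGU (Cys): 19.4 per 1000.
Codon 4 UGC (Cys): 6.2 per 1000.
Lowest frequency is 6.2 at codon 4.

4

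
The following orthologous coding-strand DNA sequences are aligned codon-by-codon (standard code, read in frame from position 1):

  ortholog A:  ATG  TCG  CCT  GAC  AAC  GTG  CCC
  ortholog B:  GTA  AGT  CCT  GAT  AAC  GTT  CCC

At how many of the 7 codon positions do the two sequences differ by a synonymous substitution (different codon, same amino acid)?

Codon 1: ATG Met / GTA Val — nonsynonymous.
Codon 2: TCG Ser / AGT Ser — synonymous.
Codon 3: CCT Pro / CCT Pro — identical.
Codon 4: GAC Asp / GAT Asp — synonymous.
Codon 5: AAC Asn / AAC Asn — identical.
Codon 6: GTG Val / GTT Val — synonymous.
Codon 7: CCC Pro / CCC Pro — identical.
Synonymous differences: 3.

3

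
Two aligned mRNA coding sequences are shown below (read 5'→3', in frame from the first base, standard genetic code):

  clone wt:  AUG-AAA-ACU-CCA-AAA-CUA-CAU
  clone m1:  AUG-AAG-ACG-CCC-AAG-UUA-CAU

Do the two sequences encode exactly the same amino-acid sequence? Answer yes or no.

yes

Codon 1: AUG Met / AUG Met — identical.
Codon 2: AAA Lys / AAG Lys — synonymous.
Codon 3: ACU Thr / ACG Thr — synonymous.
Codon 4: CCA Pro / CCC Pro — synonymous.
Codon 5: AAA Lys / AAG Lys — synonymous.
Codon 6: CUA Leu / UUA Leu — synonymous.
Codon 7: CAU His / CAU His — identical.
Nonsynonymous differences: 0 → same protein.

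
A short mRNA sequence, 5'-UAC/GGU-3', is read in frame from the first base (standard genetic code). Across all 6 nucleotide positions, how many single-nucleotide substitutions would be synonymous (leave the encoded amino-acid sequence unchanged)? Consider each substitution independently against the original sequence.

4

Codon 1 (UAC, Tyr): 1 synonymous substitution.
Codon 2 (GGU, Gly): 3 synonymous substitutions.
Total: 1 + 3 = 4.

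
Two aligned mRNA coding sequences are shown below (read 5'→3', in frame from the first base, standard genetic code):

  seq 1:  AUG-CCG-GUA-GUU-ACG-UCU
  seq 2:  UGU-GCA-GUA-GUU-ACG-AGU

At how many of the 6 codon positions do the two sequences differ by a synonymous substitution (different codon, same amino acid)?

1

Codon 1: AUG Met / UGU Cys — nonsynonymous.
Codon 2: CCG Pro / GCA Ala — nonsynonymous.
Codon 3: GUA Val / GUA Val — identical.
Codon 4: GUU Val / GUU Val — identical.
Codon 5: ACG Thr / ACG Thr — identical.
Codon 6: UCU Ser / AGU Ser — synonymous.
Synonymous differences: 1.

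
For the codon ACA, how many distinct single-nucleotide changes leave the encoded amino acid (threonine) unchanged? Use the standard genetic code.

3

Position 1: none → 0 synonymous.
Position 2: none → 0 synonymous.
Position 3: ACU, ACC, ACG → 3 synonymous.
Total: 0 + 0 + 3 = 3.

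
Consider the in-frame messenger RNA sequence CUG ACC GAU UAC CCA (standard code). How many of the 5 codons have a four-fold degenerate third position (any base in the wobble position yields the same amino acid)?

Codon 1 CUG (Leu): third position 4-fold.
Codon 2 ACC (Thr): third position 4-fold.
Codon 3 GAU (Asp): third position 2-fold.
Codon 4 UAC (Tyr): third position 2-fold.
Codon 5 CCA (Pro): third position 4-fold.
Four-fold degenerate third positions: 3.

3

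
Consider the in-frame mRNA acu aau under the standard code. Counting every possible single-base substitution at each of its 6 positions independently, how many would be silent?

Codon 1 (ACU, Thr): 3 synonymous substitutions.
Codon 2 (AAU, Asn): 1 synonymous substitution.
Total: 3 + 1 = 4.

4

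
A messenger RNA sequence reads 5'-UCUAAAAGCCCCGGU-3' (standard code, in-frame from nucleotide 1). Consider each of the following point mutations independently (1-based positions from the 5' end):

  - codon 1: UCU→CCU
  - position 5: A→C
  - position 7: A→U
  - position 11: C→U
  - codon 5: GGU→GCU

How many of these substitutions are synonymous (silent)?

0

Codon 1: UCU (Ser) → CCU (Pro) — missense.
Codon 2: AAA (Lys) → ACA (Thr) — missense.
Codon 3: AGC (Ser) → UGC (Cys) — missense.
Codon 4: CCC (Pro) → CUC (Leu) — missense.
Codon 5: GGU (Gly) → GCU (Ala) — missense.
Synonymous: 0 of 5.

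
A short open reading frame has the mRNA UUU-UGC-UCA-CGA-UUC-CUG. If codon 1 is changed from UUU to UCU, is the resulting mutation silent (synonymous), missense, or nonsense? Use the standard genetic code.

Position 2 falls in codon 1: UUU → Phe.
After the substitution the codon is UCU → Ser.
Phe ≠ Ser, so this is a missense mutation.

missense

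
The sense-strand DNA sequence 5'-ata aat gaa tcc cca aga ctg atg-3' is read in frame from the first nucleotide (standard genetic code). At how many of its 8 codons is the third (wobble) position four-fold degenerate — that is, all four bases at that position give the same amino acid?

3

Codon 1 ATA (Ile): third position 3-fold.
Codon 2 AAT (Asn): third position 2-fold.
Codon 3 GAA (Glu): third position 2-fold.
Codon 4 TCC (Ser): third position 4-fold.
Codon 5 CCA (Pro): third position 4-fold.
Codon 6 AGA (Arg): third position 2-fold.
Codon 7 CTG (Leu): third position 4-fold.
Codon 8 ATG (Met): third position 1-fold.
Four-fold degenerate third positions: 3.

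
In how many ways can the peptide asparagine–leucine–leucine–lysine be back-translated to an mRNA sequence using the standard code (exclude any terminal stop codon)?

Asn: 2 codons.
Leu: 6 codons.
Leu: 6 codons.
Lys: 2 codons.
2 × 6 × 6 × 2 = 144.

144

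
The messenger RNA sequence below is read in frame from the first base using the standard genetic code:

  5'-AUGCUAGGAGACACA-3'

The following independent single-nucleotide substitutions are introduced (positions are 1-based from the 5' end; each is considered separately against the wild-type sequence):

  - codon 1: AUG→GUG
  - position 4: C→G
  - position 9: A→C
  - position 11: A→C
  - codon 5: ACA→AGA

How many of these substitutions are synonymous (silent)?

1

Codon 1: AUG (Met) → GUG (Val) — missense.
Codon 2: CUA (Leu) → GUA (Val) — missense.
Codon 3: GGA (Gly) → GGC (Gly) — synonymous.
Codon 4: GAC (Asp) → GCC (Ala) — missense.
Codon 5: ACA (Thr) → AGA (Arg) — missense.
Synonymous: 1 of 5.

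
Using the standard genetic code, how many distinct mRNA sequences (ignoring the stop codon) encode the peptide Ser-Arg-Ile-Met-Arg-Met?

648

Ser: 6 codons.
Arg: 6 codons.
Ile: 3 codons.
Met: 1 codon.
Arg: 6 codons.
Met: 1 codon.
6 × 6 × 3 × 1 × 6 × 1 = 648.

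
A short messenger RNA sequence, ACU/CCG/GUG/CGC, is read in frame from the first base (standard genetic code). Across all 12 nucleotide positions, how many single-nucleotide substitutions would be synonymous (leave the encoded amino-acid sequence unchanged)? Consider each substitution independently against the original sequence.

12

Codon 1 (ACU, Thr): 3 synonymous substitutions.
Codon 2 (CCG, Pro): 3 synonymous substitutions.
Codon 3 (GUG, Val): 3 synonymous substitutions.
Codon 4 (CGC, Arg): 3 synonymous substitutions.
Total: 3 + 3 + 3 + 3 = 12.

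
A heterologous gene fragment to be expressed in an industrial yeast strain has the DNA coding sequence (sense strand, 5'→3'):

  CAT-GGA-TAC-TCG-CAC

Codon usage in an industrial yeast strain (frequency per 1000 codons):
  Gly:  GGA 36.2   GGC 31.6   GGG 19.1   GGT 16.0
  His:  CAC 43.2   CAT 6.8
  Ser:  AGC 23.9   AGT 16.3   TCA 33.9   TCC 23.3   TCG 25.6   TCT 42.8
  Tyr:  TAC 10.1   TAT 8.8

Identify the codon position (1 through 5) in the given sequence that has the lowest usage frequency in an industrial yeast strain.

Codon 1 CAT (His): 6.8 per 1000.
Codon 2 GGA (Gly): 36.2 per 1000.
Codon 3 TAC (Tyr): 10.1 per 1000.
Codon 4 TCG (Ser): 25.6 per 1000.
Codon 5 CAC (His): 43.2 per 1000.
Lowest frequency is 6.8 at codon 1.

1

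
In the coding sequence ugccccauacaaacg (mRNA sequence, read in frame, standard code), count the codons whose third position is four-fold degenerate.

Codon 1 UGC (Cys): third position 2-fold.
Codon 2 CCC (Pro): third position 4-fold.
Codon 3 AUA (Ile): third position 3-fold.
Codon 4 CAA (Gln): third position 2-fold.
Codon 5 ACG (Thr): third position 4-fold.
Four-fold degenerate third positions: 2.

2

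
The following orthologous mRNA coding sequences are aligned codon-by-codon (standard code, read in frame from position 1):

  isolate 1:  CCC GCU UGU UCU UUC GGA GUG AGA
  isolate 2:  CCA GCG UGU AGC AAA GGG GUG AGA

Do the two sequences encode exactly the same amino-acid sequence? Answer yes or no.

no

Codon 1: CCC Pro / CCA Pro — synonymous.
Codon 2: GCU Ala / GCG Ala — synonymous.
Codon 3: UGU Cys / UGU Cys — identical.
Codon 4: UCU Ser / AGC Ser — synonymous.
Codon 5: UUC Phe / AAA Lys — nonsynonymous.
Codon 6: GGA Gly / GGG Gly — synonymous.
Codon 7: GUG Val / GUG Val — identical.
Codon 8: AGA Arg / AGA Arg — identical.
Nonsynonymous differences: 1 → different protein.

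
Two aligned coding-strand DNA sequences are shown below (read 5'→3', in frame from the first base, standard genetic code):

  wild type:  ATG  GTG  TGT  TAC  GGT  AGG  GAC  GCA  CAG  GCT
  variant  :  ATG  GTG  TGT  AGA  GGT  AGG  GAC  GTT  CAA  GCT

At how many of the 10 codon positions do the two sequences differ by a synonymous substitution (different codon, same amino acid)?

1

Codon 1: ATG Met / ATG Met — identical.
Codon 2: GTG Val / GTG Val — identical.
Codon 3: TGT Cys / TGT Cys — identical.
Codon 4: TAC Tyr / AGA Arg — nonsynonymous.
Codon 5: GGT Gly / GGT Gly — identical.
Codon 6: AGG Arg / AGG Arg — identical.
Codon 7: GAC Asp / GAC Asp — identical.
Codon 8: GCA Ala / GTT Val — nonsynonymous.
Codon 9: CAG Gln / CAA Gln — synonymous.
Codon 10: GCT Ala / GCT Ala — identical.
Synonymous differences: 1.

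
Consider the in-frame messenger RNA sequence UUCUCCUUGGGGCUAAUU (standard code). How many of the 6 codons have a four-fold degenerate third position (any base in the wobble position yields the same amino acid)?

Codon 1 UUC (Phe): third position 2-fold.
Codon 2 UCC (Ser): third position 4-fold.
Codon 3 UUG (Leu): third position 2-fold.
Codon 4 GGG (Gly): third position 4-fold.
Codon 5 CUA (Leu): third position 4-fold.
Codon 6 AUU (Ile): third position 3-fold.
Four-fold degenerate third positions: 3.

3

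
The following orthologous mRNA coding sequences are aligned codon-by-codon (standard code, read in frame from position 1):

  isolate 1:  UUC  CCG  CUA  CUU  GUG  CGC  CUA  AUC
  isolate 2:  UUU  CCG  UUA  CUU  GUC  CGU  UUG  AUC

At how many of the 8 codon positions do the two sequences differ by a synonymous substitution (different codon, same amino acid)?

Codon 1: UUC Phe / UUU Phe — synonymous.
Codon 2: CCG Pro / CCG Pro — identical.
Codon 3: CUA Leu / UUA Leu — synonymous.
Codon 4: CUU Leu / CUU Leu — identical.
Codon 5: GUG Val / GUC Val — synonymous.
Codon 6: CGC Arg / CGU Arg — synonymous.
Codon 7: CUA Leu / UUG Leu — synonymous.
Codon 8: AUC Ile / AUC Ile — identical.
Synonymous differences: 5.

5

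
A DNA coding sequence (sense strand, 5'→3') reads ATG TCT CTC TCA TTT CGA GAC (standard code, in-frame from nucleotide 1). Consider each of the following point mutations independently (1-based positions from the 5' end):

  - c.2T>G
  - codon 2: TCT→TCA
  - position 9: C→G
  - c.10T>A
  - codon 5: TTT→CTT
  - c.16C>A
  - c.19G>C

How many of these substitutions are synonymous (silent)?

Codon 1: ATG (Met) → AGG (Arg) — missense.
Codon 2: TCT (Ser) → TCA (Ser) — synonymous.
Codon 3: CTC (Leu) → CTG (Leu) — synonymous.
Codon 4: TCA (Ser) → ACA (Thr) — missense.
Codon 5: TTT (Phe) → CTT (Leu) — missense.
Codon 6: CGA (Arg) → AGA (Arg) — synonymous.
Codon 7: GAC (Asp) → CAC (His) — missense.
Synonymous: 3 of 7.

3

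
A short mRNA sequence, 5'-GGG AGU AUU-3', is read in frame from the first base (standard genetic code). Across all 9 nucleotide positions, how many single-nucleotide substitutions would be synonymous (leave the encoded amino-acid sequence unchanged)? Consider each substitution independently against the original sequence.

Codon 1 (GGG, Gly): 3 synonymous substitutions.
Codon 2 (AGU, Ser): 1 synonymous substitution.
Codon 3 (AUU, Ile): 2 synonymous substitutions.
Total: 3 + 1 + 2 = 6.

6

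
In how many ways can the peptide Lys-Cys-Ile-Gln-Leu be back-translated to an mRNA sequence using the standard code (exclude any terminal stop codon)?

144

Lys: 2 codons.
Cys: 2 codons.
Ile: 3 codons.
Gln: 2 codons.
Leu: 6 codons.
2 × 2 × 3 × 2 × 6 = 144.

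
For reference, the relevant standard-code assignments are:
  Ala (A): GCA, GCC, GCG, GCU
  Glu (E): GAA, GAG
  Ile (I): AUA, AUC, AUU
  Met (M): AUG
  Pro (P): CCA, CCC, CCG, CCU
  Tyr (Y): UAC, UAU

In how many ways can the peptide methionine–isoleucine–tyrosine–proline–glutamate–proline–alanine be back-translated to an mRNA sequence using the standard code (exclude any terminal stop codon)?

Met: 1 codon.
Ile: 3 codons.
Tyr: 2 codons.
Pro: 4 codons.
Glu: 2 codons.
Pro: 4 codons.
Ala: 4 codons.
1 × 3 × 2 × 4 × 2 × 4 × 4 = 768.

768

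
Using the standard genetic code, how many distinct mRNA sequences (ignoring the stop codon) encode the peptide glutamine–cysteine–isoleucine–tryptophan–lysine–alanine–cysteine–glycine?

Gln: 2 codons.
Cys: 2 codons.
Ile: 3 codons.
Trp: 1 codon.
Lys: 2 codons.
Ala: 4 codons.
Cys: 2 codons.
Gly: 4 codons.
2 × 2 × 3 × 1 × 2 × 4 × 2 × 4 = 768.

768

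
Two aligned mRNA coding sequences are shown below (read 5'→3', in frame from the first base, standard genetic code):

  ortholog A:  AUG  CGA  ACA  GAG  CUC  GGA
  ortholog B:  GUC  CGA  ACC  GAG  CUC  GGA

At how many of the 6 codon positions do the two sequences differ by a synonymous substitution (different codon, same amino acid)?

Codon 1: AUG Met / GUC Val — nonsynonymous.
Codon 2: CGA Arg / CGA Arg — identical.
Codon 3: ACA Thr / ACC Thr — synonymous.
Codon 4: GAG Glu / GAG Glu — identical.
Codon 5: CUC Leu / CUC Leu — identical.
Codon 6: GGA Gly / GGA Gly — identical.
Synonymous differences: 1.

1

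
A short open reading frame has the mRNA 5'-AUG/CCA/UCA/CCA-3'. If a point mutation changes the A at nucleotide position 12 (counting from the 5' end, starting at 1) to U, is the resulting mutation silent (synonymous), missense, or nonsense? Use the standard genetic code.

Position 12 falls in codon 4: CCA → Pro.
After the substitution the codon is CCU → Pro.
Both encode Pro, so the change is synonymous.

silent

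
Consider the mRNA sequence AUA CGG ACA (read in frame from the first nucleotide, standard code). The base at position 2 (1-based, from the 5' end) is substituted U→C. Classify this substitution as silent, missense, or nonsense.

missense

Position 2 falls in codon 1: AUA → Ile.
After the substitution the codon is ACA → Thr.
Ile ≠ Thr, so this is a missense mutation.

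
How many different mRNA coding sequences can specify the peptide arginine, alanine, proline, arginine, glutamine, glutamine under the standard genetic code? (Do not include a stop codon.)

Arg: 6 codons.
Ala: 4 codons.
Pro: 4 codons.
Arg: 6 codons.
Gln: 2 codons.
Gln: 2 codons.
6 × 4 × 4 × 6 × 2 × 2 = 2304.

2304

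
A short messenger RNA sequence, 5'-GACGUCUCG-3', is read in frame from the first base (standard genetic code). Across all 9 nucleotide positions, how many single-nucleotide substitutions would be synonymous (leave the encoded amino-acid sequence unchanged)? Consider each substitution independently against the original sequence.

Codon 1 (GAC, Asp): 1 synonymous substitution.
Codon 2 (GUC, Val): 3 synonymous substitutions.
Codon 3 (UCG, Ser): 3 synonymous substitutions.
Total: 1 + 3 + 3 = 7.

7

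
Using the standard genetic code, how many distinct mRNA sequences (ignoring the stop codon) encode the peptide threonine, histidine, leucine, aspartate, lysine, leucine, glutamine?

Thr: 4 codons.
His: 2 codons.
Leu: 6 codons.
Asp: 2 codons.
Lys: 2 codons.
Leu: 6 codons.
Gln: 2 codons.
4 × 2 × 6 × 2 × 2 × 6 × 2 = 2304.

2304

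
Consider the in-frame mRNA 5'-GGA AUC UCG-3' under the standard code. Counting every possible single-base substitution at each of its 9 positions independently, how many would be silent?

Codon 1 (GGA, Gly): 3 synonymous substitutions.
Codon 2 (AUC, Ile): 2 synonymous substitutions.
Codon 3 (UCG, Ser): 3 synonymous substitutions.
Total: 3 + 2 + 3 = 8.

8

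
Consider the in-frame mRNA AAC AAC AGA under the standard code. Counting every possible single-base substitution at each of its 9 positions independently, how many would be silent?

Codon 1 (AAC, Asn): 1 synonymous substitution.
Codon 2 (AAC, Asn): 1 synonymous substitution.
Codon 3 (AGA, Arg): 2 synonymous substitutions.
Total: 1 + 1 + 2 = 4.

4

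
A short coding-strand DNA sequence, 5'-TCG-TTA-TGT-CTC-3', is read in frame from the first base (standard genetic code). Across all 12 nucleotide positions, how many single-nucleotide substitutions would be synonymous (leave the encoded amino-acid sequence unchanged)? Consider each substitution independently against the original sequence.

Codon 1 (TCG, Ser): 3 synonymous substitutions.
Codon 2 (TTA, Leu): 2 synonymous substitutions.
Codon 3 (TGT, Cys): 1 synonymous substitution.
Codon 4 (CTC, Leu): 3 synonymous substitutions.
Total: 3 + 2 + 1 + 3 = 9.

9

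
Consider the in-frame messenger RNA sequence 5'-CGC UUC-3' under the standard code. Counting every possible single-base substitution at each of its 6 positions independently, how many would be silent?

Codon 1 (CGC, Arg): 3 synonymous substitutions.
Codon 2 (UUC, Phe): 1 synonymous substitution.
Total: 3 + 1 = 4.

4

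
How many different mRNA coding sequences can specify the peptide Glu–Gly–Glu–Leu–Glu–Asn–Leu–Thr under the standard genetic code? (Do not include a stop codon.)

Glu: 2 codons.
Gly: 4 codons.
Glu: 2 codons.
Leu: 6 codons.
Glu: 2 codons.
Asn: 2 codons.
Leu: 6 codons.
Thr: 4 codons.
2 × 4 × 2 × 6 × 2 × 2 × 6 × 4 = 9216.

9216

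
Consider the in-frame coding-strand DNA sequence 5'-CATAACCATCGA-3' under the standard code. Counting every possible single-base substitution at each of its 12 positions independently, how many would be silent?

7

Codon 1 (CAT, His): 1 synonymous substitution.
Codon 2 (AAC, Asn): 1 synonymous substitution.
Codon 3 (CAT, His): 1 synonymous substitution.
Codon 4 (CGA, Arg): 4 synonymous substitutions.
Total: 1 + 1 + 1 + 4 = 7.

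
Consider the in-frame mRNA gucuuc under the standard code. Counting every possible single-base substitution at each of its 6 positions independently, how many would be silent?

Codon 1 (GUC, Val): 3 synonymous substitutions.
Codon 2 (UUC, Phe): 1 synonymous substitution.
Total: 3 + 1 = 4.

4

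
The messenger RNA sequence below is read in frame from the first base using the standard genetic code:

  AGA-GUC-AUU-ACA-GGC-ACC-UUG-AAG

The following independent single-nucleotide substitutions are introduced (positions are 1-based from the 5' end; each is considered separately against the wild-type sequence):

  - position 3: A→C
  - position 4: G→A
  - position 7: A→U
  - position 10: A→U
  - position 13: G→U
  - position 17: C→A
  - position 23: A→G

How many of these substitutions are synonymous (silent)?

Codon 1: AGA (Arg) → AGC (Ser) — missense.
Codon 2: GUC (Val) → AUC (Ile) — missense.
Codon 3: AUU (Ile) → UUU (Phe) — missense.
Codon 4: ACA (Thr) → UCA (Ser) — missense.
Codon 5: GGC (Gly) → UGC (Cys) — missense.
Codon 6: ACC (Thr) → AAC (Asn) — missense.
Codon 8: AAG (Lys) → AGG (Arg) — missense.
Synonymous: 0 of 7.

0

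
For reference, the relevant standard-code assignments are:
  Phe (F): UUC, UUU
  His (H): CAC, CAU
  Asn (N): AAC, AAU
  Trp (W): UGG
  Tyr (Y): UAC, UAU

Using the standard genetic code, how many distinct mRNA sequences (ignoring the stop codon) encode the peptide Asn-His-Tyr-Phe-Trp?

Asn: 2 codons.
His: 2 codons.
Tyr: 2 codons.
Phe: 2 codons.
Trp: 1 codon.
2 × 2 × 2 × 2 × 1 = 16.

16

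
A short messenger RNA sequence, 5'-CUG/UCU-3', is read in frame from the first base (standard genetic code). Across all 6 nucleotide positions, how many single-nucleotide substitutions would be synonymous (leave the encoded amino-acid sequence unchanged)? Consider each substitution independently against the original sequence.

7

Codon 1 (CUG, Leu): 4 synonymous substitutions.
Codon 2 (UCU, Ser): 3 synonymous substitutions.
Total: 4 + 3 = 7.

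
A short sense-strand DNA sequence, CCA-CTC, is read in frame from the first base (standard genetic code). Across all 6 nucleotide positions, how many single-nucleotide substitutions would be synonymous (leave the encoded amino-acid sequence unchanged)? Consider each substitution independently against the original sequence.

Codon 1 (CCA, Pro): 3 synonymous substitutions.
Codon 2 (CTC, Leu): 3 synonymous substitutions.
Total: 3 + 3 = 6.

6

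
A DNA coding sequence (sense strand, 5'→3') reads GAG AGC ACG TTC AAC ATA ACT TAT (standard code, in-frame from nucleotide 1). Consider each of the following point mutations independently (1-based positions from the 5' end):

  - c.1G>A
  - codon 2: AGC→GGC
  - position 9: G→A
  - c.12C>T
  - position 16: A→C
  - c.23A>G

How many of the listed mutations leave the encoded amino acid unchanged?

2

Codon 1: GAG (Glu) → AAG (Lys) — missense.
Codon 2: AGC (Ser) → GGC (Gly) — missense.
Codon 3: ACG (Thr) → ACA (Thr) — synonymous.
Codon 4: TTC (Phe) → TTT (Phe) — synonymous.
Codon 6: ATA (Ile) → CTA (Leu) — missense.
Codon 8: TAT (Tyr) → TGT (Cys) — missense.
Synonymous: 2 of 6.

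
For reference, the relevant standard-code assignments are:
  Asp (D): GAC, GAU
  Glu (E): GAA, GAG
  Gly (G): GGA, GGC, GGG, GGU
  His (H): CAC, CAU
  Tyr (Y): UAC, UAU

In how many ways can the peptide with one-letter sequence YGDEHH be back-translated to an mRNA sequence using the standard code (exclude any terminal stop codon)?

Tyr: 2 codons.
Gly: 4 codons.
Asp: 2 codons.
Glu: 2 codons.
His: 2 codons.
His: 2 codons.
2 × 4 × 2 × 2 × 2 × 2 = 128.

128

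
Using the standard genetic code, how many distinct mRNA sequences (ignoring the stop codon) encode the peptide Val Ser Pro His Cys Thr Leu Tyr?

18432

Val: 4 codons.
Ser: 6 codons.
Pro: 4 codons.
His: 2 codons.
Cys: 2 codons.
Thr: 4 codons.
Leu: 6 codons.
Tyr: 2 codons.
4 × 6 × 4 × 2 × 2 × 4 × 6 × 2 = 18432.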